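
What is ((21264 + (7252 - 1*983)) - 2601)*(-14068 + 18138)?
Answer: 101473240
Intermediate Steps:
((21264 + (7252 - 1*983)) - 2601)*(-14068 + 18138) = ((21264 + (7252 - 983)) - 2601)*4070 = ((21264 + 6269) - 2601)*4070 = (27533 - 2601)*4070 = 24932*4070 = 101473240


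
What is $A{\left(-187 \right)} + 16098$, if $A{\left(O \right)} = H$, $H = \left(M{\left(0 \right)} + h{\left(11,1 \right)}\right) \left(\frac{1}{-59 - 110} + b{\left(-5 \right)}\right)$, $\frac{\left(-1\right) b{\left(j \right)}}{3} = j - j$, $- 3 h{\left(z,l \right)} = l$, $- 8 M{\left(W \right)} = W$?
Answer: $\frac{8161687}{507} \approx 16098.0$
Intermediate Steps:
$M{\left(W \right)} = - \frac{W}{8}$
$h{\left(z,l \right)} = - \frac{l}{3}$
$b{\left(j \right)} = 0$ ($b{\left(j \right)} = - 3 \left(j - j\right) = \left(-3\right) 0 = 0$)
$H = \frac{1}{507}$ ($H = \left(\left(- \frac{1}{8}\right) 0 - \frac{1}{3}\right) \left(\frac{1}{-59 - 110} + 0\right) = \left(0 - \frac{1}{3}\right) \left(\frac{1}{-169} + 0\right) = - \frac{- \frac{1}{169} + 0}{3} = \left(- \frac{1}{3}\right) \left(- \frac{1}{169}\right) = \frac{1}{507} \approx 0.0019724$)
$A{\left(O \right)} = \frac{1}{507}$
$A{\left(-187 \right)} + 16098 = \frac{1}{507} + 16098 = \frac{8161687}{507}$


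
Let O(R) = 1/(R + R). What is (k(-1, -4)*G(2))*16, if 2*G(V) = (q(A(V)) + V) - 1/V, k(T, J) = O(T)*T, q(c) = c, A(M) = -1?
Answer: 2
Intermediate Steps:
O(R) = 1/(2*R)
k(T, J) = ½ (k(T, J) = (1/(2*T))*T = ½)
G(V) = -½ + V/2 - 1/(2*V) (G(V) = ((-1 + V) - 1/V)/2 = (-1 + V - 1/V)/2 = -½ + V/2 - 1/(2*V))
(k(-1, -4)*G(2))*16 = (((½)*(-1 + 2*(-1 + 2))/2)/2)*16 = (((½)*(½)*(-1 + 2*1))/2)*16 = (((½)*(½)*(-1 + 2))/2)*16 = (((½)*(½)*1)/2)*16 = ((½)*(¼))*16 = (⅛)*16 = 2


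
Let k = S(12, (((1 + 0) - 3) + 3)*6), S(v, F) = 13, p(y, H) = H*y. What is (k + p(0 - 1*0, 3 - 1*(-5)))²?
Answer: 169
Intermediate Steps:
k = 13
(k + p(0 - 1*0, 3 - 1*(-5)))² = (13 + (3 - 1*(-5))*(0 - 1*0))² = (13 + (3 + 5)*(0 + 0))² = (13 + 8*0)² = (13 + 0)² = 13² = 169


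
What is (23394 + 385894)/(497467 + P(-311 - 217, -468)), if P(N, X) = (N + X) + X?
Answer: 409288/496003 ≈ 0.82517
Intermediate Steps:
P(N, X) = N + 2*X
(23394 + 385894)/(497467 + P(-311 - 217, -468)) = (23394 + 385894)/(497467 + ((-311 - 217) + 2*(-468))) = 409288/(497467 + (-528 - 936)) = 409288/(497467 - 1464) = 409288/496003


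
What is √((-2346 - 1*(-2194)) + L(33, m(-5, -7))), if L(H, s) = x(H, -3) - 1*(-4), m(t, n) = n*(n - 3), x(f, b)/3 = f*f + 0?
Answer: √3119 ≈ 55.848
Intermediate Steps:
x(f, b) = 3*f² (x(f, b) = 3*(f*f + 0) = 3*(f² + 0) = 3*f²)
m(t, n) = n*(-3 + n)
L(H, s) = 4 + 3*H² (L(H, s) = 3*H² - 1*(-4) = 3*H² + 4 = 4 + 3*H²)
√((-2346 - 1*(-2194)) + L(33, m(-5, -7))) = √((-2346 - 1*(-2194)) + (4 + 3*33²)) = √((-2346 + 2194) + (4 + 3*1089)) = √(-152 + (4 + 3267)) = √(-152 + 3271) = √3119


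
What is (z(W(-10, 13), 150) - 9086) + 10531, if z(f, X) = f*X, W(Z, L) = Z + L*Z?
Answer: -19555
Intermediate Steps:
z(f, X) = X*f
(z(W(-10, 13), 150) - 9086) + 10531 = (150*(-10*(1 + 13)) - 9086) + 10531 = (150*(-10*14) - 9086) + 10531 = (150*(-140) - 9086) + 10531 = (-21000 - 9086) + 10531 = -30086 + 10531 = -19555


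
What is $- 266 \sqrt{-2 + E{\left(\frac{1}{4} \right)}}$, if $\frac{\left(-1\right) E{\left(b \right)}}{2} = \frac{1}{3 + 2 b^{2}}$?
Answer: $- \frac{266 i \sqrt{66}}{5} \approx - 432.2 i$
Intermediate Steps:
$E{\left(b \right)} = - \frac{2}{3 + 2 b^{2}}$
$- 266 \sqrt{-2 + E{\left(\frac{1}{4} \right)}} = - 266 \sqrt{-2 - \frac{2}{3 + 2 \left(\frac{1}{4}\right)^{2}}} = - 266 \sqrt{-2 - \frac{2}{3 + \frac{2}{16}}} = - 266 \sqrt{-2 - \frac{2}{3 + 2 \cdot \frac{1}{16}}} = - 266 \sqrt{-2 - \frac{2}{3 + \frac{1}{8}}} = - 266 \sqrt{-2 - \frac{2}{\frac{25}{8}}} = - 266 \sqrt{-2 - \frac{16}{25}} = - 266 \sqrt{- \frac{66}{25}} = - 266 \frac{i \sqrt{66}}{5} = - \frac{266 i \sqrt{66}}{5}$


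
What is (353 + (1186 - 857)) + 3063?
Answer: 3745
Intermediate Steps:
(353 + (1186 - 857)) + 3063 = (353 + 329) + 3063 = 682 + 3063 = 3745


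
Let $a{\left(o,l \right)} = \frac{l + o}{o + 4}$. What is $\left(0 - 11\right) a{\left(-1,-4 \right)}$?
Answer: $\frac{55}{3} \approx 18.333$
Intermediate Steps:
$a{\left(o,l \right)} = \frac{l + o}{4 + o}$
$\left(0 - 11\right) a{\left(-1,-4 \right)} = \left(0 - 11\right) \frac{-4 - 1}{4 - 1} = - 11 \cdot \frac{1}{3} \left(-5\right) = \left(-11\right) \left(- \frac{5}{3}\right) = \frac{55}{3}$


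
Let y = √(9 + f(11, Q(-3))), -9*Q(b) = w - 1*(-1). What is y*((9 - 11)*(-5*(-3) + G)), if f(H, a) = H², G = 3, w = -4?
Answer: -36*√130 ≈ -410.46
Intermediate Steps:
Q(b) = ⅓ (Q(b) = -(-4 - 1*(-1))/9 = -(-4 + 1)/9 = -⅑*(-3) = ⅓)
y = √130 (y = √(9 + 11²) = √(9 + 121) = √130 ≈ 11.402)
y*((9 - 11)*(-5*(-3) + G)) = √130*((9 - 11)*(-5*(-3) + 3)) = √130*(-2*(15 + 3)) = √130*(-2*18) = √130*(-36) = -36*√130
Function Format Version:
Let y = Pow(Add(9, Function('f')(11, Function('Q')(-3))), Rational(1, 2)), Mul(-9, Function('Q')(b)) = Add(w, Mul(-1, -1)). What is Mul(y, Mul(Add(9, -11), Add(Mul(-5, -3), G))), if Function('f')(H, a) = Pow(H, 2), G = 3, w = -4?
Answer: Mul(-36, Pow(130, Rational(1, 2))) ≈ -410.46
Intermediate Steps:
Function('Q')(b) = Rational(1, 3) (Function('Q')(b) = Mul(Rational(-1, 9), Add(-4, Mul(-1, -1))) = Mul(Rational(-1, 9), Add(-4, 1)) = Mul(Rational(-1, 9), -3) = Rational(1, 3))
y = Pow(130, Rational(1, 2)) (y = Pow(Add(9, Pow(11, 2)), Rational(1, 2)) = Pow(Add(9, 121), Rational(1, 2)) = Pow(130, Rational(1, 2)) ≈ 11.402)
Mul(y, Mul(Add(9, -11), Add(Mul(-5, -3), G))) = Mul(Pow(130, Rational(1, 2)), Mul(Add(9, -11), Add(Mul(-5, -3), 3))) = Mul(Pow(130, Rational(1, 2)), Mul(-2, Add(15, 3))) = Mul(Pow(130, Rational(1, 2)), Mul(-2, 18)) = Mul(Pow(130, Rational(1, 2)), -36) = Mul(-36, Pow(130, Rational(1, 2)))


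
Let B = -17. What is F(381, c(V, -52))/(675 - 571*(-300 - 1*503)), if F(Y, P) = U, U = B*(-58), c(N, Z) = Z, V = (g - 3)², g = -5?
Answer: 493/229594 ≈ 0.0021473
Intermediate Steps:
V = 64 (V = (-5 - 3)² = (-8)² = 64)
U = 986 (U = -17*(-58) = 986)
F(Y, P) = 986
F(381, c(V, -52))/(675 - 571*(-300 - 1*503)) = 986/(675 - 571*(-300 - 1*503)) = 986/(675 - 571*(-300 - 503)) = 986/(675 - 571*(-803)) = 986/(675 + 458513) = 986/459188 = 986*(1/459188) = 493/229594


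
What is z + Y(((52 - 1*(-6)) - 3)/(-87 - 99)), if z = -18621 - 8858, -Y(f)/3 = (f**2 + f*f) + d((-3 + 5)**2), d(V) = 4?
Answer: -158516131/5766 ≈ -27492.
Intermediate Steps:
Y(f) = -12 - 6*f**2 (Y(f) = -3*((f**2 + f*f) + 4) = -3*((f**2 + f**2) + 4) = -3*(2*f**2 + 4) = -3*(4 + 2*f**2) = -12 - 6*f**2)
z = -27479
z + Y(((52 - 1*(-6)) - 3)/(-87 - 99)) = -27479 + (-12 - 6*((52 - 1*(-6)) - 3)**2/(-87 - 99)**2) = -27479 + (-12 - 6*((52 + 6) - 3)**2/34596) = -27479 + (-12 - 6*(58 - 3)**2/34596) = -27479 + (-12 - 6*(55*(-1/186))**2) = -27479 + (-12 - 6*(-55/186)**2) = -27479 + (-12 - 6*3025/34596) = -27479 + (-12 - 3025/5766) = -27479 - 72217/5766 = -158516131/5766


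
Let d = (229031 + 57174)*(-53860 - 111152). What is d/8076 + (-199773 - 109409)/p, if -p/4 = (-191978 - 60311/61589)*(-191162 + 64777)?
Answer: -11762343496522595458616923/2011395265448846130 ≈ -5.8479e+6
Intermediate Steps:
d = -47227259460 (d = 286205*(-165012) = -47227259460)
p = -5977400491675620/61589 (p = -4*(-191978 - 60311/61589)*(-191162 + 64777) = -4*(-191978 - 60311*1/61589)*(-126385) = -4*(-191978 - 60311/61589)*(-126385) = -(-47295173412)*(-126385)/61589 = -4*1494350122918905/61589 = -5977400491675620/61589 ≈ -9.7053e+10)
d/8076 + (-199773 - 109409)/p = -47227259460/8076 + (-199773 - 109409)/(-5977400491675620/61589) = -47227259460*1/8076 - 309182*(-61589/5977400491675620) = -3935604955/673 + 9521105099/2988700245837810 = -11762343496522595458616923/2011395265448846130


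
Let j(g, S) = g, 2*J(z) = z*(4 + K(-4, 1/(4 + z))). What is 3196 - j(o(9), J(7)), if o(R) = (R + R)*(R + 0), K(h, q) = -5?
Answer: 3034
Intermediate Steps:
o(R) = 2*R**2 (o(R) = (2*R)*R = 2*R**2)
J(z) = -z/2 (J(z) = (z*(4 - 5))/2 = (z*(-1))/2 = (-z)/2 = -z/2)
3196 - j(o(9), J(7)) = 3196 - 2*9**2 = 3196 - 2*81 = 3196 - 1*162 = 3196 - 162 = 3034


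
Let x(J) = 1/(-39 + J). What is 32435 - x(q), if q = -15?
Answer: 1751491/54 ≈ 32435.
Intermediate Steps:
32435 - x(q) = 32435 - 1/(-39 - 15) = 32435 - 1/(-54) = 32435 - 1*(-1/54) = 32435 + 1/54 = 1751491/54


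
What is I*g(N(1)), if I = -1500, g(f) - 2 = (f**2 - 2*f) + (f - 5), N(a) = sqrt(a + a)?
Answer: 1500 + 1500*sqrt(2) ≈ 3621.3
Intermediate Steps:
N(a) = sqrt(2)*sqrt(a) (N(a) = sqrt(2*a) = sqrt(2)*sqrt(a))
g(f) = -3 + f**2 - f (g(f) = 2 + ((f**2 - 2*f) + (f - 5)) = 2 + ((f**2 - 2*f) + (-5 + f)) = 2 + (-5 + f**2 - f) = -3 + f**2 - f)
I*g(N(1)) = -1500*(-3 + (sqrt(2)*sqrt(1))**2 - sqrt(2)*sqrt(1)) = -1500*(-3 + (sqrt(2)*1)**2 - sqrt(2)) = -1500*(-3 + (sqrt(2))**2 - sqrt(2)) = -1500*(-3 + 2 - sqrt(2)) = -1500*(-1 - sqrt(2)) = 1500 + 1500*sqrt(2)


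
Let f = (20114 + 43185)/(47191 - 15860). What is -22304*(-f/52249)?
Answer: 83048288/96294907 ≈ 0.86244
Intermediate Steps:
f = 63299/31331 ≈ 2.0203
-22304*(-f/52249) = -22304/((-52249/63299/31331)) = -22304/((-52249*31331/63299)) = -22304/(-1637013419/63299) = -22304*(-63299/1637013419) = 83048288/96294907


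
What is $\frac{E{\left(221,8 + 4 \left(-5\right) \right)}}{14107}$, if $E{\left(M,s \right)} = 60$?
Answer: $\frac{60}{14107} \approx 0.0042532$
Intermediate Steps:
$\frac{E{\left(221,8 + 4 \left(-5\right) \right)}}{14107} = \frac{60}{14107}$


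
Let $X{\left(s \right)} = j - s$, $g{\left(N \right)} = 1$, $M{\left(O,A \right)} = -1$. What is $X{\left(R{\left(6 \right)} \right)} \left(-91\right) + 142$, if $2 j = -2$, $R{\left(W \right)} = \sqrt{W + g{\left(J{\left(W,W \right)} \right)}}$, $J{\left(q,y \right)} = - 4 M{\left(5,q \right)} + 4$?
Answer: $233 + 91 \sqrt{7} \approx 473.76$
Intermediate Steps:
$J{\left(q,y \right)} = 8$ ($J{\left(q,y \right)} = \left(-4\right) \left(-1\right) + 4 = 4 + 4 = 8$)
$R{\left(W \right)} = \sqrt{1 + W}$ ($R{\left(W \right)} = \sqrt{W + 1} = \sqrt{1 + W}$)
$j = -1$ ($j = \frac{1}{2} \left(-2\right) = -1$)
$X{\left(s \right)} = -1 - s$
$X{\left(R{\left(6 \right)} \right)} \left(-91\right) + 142 = \left(-1 - \sqrt{1 + 6}\right) \left(-91\right) + 142 = \left(-1 - \sqrt{7}\right) \left(-91\right) + 142 = \left(91 + 91 \sqrt{7}\right) + 142 = 233 + 91 \sqrt{7}$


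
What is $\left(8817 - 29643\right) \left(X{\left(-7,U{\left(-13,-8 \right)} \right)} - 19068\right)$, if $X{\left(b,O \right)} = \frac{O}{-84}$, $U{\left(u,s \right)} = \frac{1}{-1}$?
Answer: $\frac{5559538881}{14} \approx 3.9711 \cdot 10^{8}$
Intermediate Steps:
$U{\left(u,s \right)} = -1$
$X{\left(b,O \right)} = - \frac{O}{84}$ ($X{\left(b,O \right)} = O \left(- \frac{1}{84}\right) = - \frac{O}{84}$)
$\left(8817 - 29643\right) \left(X{\left(-7,U{\left(-13,-8 \right)} \right)} - 19068\right) = \left(8817 - 29643\right) \left(\left(- \frac{1}{84}\right) \left(-1\right) - 19068\right) = - 20826 \left(\frac{1}{84} - 19068\right) = \left(-20826\right) \left(- \frac{1601711}{84}\right) = \frac{5559538881}{14}$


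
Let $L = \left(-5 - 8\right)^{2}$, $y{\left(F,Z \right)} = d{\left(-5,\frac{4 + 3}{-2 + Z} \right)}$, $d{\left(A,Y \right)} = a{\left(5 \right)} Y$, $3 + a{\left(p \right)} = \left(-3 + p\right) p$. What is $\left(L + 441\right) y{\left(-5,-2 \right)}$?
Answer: $- \frac{14945}{2} \approx -7472.5$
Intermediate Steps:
$a{\left(p \right)} = -3 + p \left(-3 + p\right)$ ($a{\left(p \right)} = -3 + \left(-3 + p\right) p = -3 + p \left(-3 + p\right)$)
$d{\left(A,Y \right)} = 7 Y$ ($d{\left(A,Y \right)} = \left(-3 + 5^{2} - 15\right) Y = \left(-3 + 25 - 15\right) Y = 7 Y$)
$y{\left(F,Z \right)} = \frac{49}{-2 + Z}$ ($y{\left(F,Z \right)} = 7 \frac{4 + 3}{-2 + Z} = 7 \frac{7}{-2 + Z} = \frac{49}{-2 + Z}$)
$L = 169$ ($L = \left(-13\right)^{2} = 169$)
$\left(L + 441\right) y{\left(-5,-2 \right)} = \left(169 + 441\right) \frac{49}{-2 - 2} = 610 \frac{49}{-4} = 610 \cdot 49 \left(- \frac{1}{4}\right) = 610 \left(- \frac{49}{4}\right) = - \frac{14945}{2}$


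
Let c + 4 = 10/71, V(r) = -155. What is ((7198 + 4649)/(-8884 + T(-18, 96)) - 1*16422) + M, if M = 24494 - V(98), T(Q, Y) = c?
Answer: 1730236163/210346 ≈ 8225.7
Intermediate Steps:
c = -274/71 (c = -4 + 10/71 = -274/71 ≈ -3.8592)
T(Q, Y) = -274/71
M = 24649 (M = 24494 - 1*(-155) = 24494 + 155 = 24649)
((7198 + 4649)/(-8884 + T(-18, 96)) - 1*16422) + M = ((7198 + 4649)/(-8884 - 274/71) - 1*16422) + 24649 = (11847/(-631038/71) - 16422) + 24649 = (11847*(-71/631038) - 16422) + 24649 = (-280379/210346 - 16422) + 24649 = -3454582391/210346 + 24649 = 1730236163/210346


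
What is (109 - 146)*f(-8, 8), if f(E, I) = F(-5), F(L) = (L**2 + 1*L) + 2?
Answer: -814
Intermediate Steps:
F(L) = 2 + L + L**2 (F(L) = (L**2 + L) + 2 = (L + L**2) + 2 = 2 + L + L**2)
f(E, I) = 22 (f(E, I) = 2 - 5 + (-5)**2 = 2 - 5 + 25 = 22)
(109 - 146)*f(-8, 8) = (109 - 146)*22 = -37*22 = -814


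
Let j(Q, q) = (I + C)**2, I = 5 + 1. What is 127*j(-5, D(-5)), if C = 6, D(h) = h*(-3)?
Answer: 18288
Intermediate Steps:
D(h) = -3*h
I = 6
j(Q, q) = 144 (j(Q, q) = (6 + 6)**2 = 12**2 = 144)
127*j(-5, D(-5)) = 127*144 = 18288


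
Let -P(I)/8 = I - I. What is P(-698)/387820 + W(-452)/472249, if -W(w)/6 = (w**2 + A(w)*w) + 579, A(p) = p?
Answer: -2455122/472249 ≈ -5.1988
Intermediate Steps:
P(I) = 0 (P(I) = -8*(I - I) = -8*0 = 0)
W(w) = -3474 - 12*w**2 (W(w) = -6*((w**2 + w*w) + 579) = -6*((w**2 + w**2) + 579) = -6*(2*w**2 + 579) = -6*(579 + 2*w**2) = -3474 - 12*w**2)
P(-698)/387820 + W(-452)/472249 = 0/387820 + (-3474 - 12*(-452)**2)/472249 = 0*(1/387820) + (-3474 - 12*204304)*(1/472249) = 0 + (-3474 - 2451648)*(1/472249) = 0 - 2455122*1/472249 = 0 - 2455122/472249 = -2455122/472249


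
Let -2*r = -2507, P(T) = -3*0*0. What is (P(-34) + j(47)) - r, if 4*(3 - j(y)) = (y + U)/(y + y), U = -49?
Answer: -235093/188 ≈ -1250.5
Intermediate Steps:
j(y) = 3 - (-49 + y)/(8*y) (j(y) = 3 - (y - 49)/(4*(y + y)) = 3 - (-49 + y)/(4*(2*y)) = 3 - (-49 + y)*1/(2*y)/4 = 3 - (-49 + y)/(8*y))
P(T) = 0 (P(T) = 0*0 = 0)
r = 2507/2 (r = -1/2*(-2507) = 2507/2 ≈ 1253.5)
(P(-34) + j(47)) - r = (0 + (1/8)*(49 + 23*47)/47) - 1*2507/2 = (0 + (1/8)*(1/47)*(49 + 1081)) - 2507/2 = (0 + (1/8)*(1/47)*1130) - 2507/2 = (0 + 565/188) - 2507/2 = 565/188 - 2507/2 = -235093/188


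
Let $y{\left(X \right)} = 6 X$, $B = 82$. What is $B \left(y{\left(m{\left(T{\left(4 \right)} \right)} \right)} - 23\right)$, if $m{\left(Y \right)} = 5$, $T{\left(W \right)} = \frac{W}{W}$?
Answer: $574$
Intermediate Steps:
$T{\left(W \right)} = 1$
$B \left(y{\left(m{\left(T{\left(4 \right)} \right)} \right)} - 23\right) = 82 \left(6 \cdot 5 - 23\right) = 82 \left(30 - 23\right) = 82 \cdot 7 = 574$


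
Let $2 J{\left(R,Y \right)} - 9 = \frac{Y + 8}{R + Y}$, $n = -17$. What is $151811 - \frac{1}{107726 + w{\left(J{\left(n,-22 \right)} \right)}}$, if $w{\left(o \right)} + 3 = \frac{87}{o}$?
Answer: $\frac{5970070957926}{39325681} \approx 1.5181 \cdot 10^{5}$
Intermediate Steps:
$J{\left(R,Y \right)} = \frac{9}{2} + \frac{8 + Y}{2 \left(R + Y\right)}$ ($J{\left(R,Y \right)} = \frac{9}{2} + \frac{\left(Y + 8\right) \frac{1}{R + Y}}{2} = \frac{9}{2} + \frac{\left(8 + Y\right) \frac{1}{R + Y}}{2} = \frac{9}{2} + \frac{\frac{1}{R + Y} \left(8 + Y\right)}{2} = \frac{9}{2} + \frac{8 + Y}{2 \left(R + Y\right)}$)
$w{\left(o \right)} = -3 + \frac{87}{o}$
$151811 - \frac{1}{107726 + w{\left(J{\left(n,-22 \right)} \right)}} = 151811 - \frac{1}{107726 - \left(3 - \frac{87}{\frac{1}{-17 - 22} \left(4 + 5 \left(-22\right) + \frac{9}{2} \left(-17\right)\right)}\right)} = 151811 - \frac{1}{107726 - \left(3 - \frac{87}{\frac{1}{-39} \left(4 - 110 - \frac{153}{2}\right)}\right)} = 151811 - \frac{1}{107726 - \left(3 - \frac{87}{\left(- \frac{1}{39}\right) \left(- \frac{365}{2}\right)}\right)} = 151811 - \frac{1}{107726 - \left(3 - \frac{87}{\frac{365}{78}}\right)} = 151811 - \frac{1}{107726 + \left(-3 + 87 \cdot \frac{78}{365}\right)} = 151811 - \frac{1}{107726 + \left(-3 + \frac{6786}{365}\right)} = 151811 - \frac{1}{107726 + \frac{5691}{365}} = 151811 - \frac{1}{\frac{39325681}{365}} = 151811 - \frac{365}{39325681} = \frac{5970070957926}{39325681}$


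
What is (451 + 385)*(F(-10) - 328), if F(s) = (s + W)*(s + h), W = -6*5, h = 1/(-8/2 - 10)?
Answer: 438064/7 ≈ 62581.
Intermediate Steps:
h = -1/14 (h = 1/(-8*½ - 10) = 1/(-4 - 10) = 1/(-14) = -1/14 ≈ -0.071429)
W = -30
F(s) = (-30 + s)*(-1/14 + s) (F(s) = (s - 30)*(s - 1/14) = (-30 + s)*(-1/14 + s))
(451 + 385)*(F(-10) - 328) = (451 + 385)*((15/7 + (-10)² - 421/14*(-10)) - 328) = 836*((15/7 + 100 + 2105/7) - 328) = 836*(2820/7 - 328) = 836*(524/7) = 438064/7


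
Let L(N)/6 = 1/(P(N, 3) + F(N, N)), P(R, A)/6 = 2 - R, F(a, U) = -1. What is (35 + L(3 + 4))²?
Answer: 1164241/961 ≈ 1211.5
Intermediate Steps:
P(R, A) = 12 - 6*R (P(R, A) = 6*(2 - R) = 12 - 6*R)
L(N) = 6/(11 - 6*N) (L(N) = 6/((12 - 6*N) - 1) = 6/(11 - 6*N))
(35 + L(3 + 4))² = (35 - 6/(-11 + 6*(3 + 4)))² = (35 - 6/(-11 + 6*7))² = (35 - 6/(-11 + 42))² = (35 - 6/31)² = (1079/31)² = 1164241/961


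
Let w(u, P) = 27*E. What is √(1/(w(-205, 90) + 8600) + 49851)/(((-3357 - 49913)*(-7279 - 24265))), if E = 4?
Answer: √945041162093/7316239023520 ≈ 1.3287e-7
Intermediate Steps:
w(u, P) = 108 (w(u, P) = 27*4 = 108)
√(1/(w(-205, 90) + 8600) + 49851)/(((-3357 - 49913)*(-7279 - 24265))) = √(1/(108 + 8600) + 49851)/(((-3357 - 49913)*(-7279 - 24265))) = √(1/8708 + 49851)/((-53270*(-31544))) = √(1/8708 + 49851)/1680348880 = √(434102509/8708)*(1/1680348880) = (√945041162093/4354)*(1/1680348880) = √945041162093/7316239023520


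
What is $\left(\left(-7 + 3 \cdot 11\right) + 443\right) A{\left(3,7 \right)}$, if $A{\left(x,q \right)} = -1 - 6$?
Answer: $-3283$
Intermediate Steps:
$A{\left(x,q \right)} = -7$ ($A{\left(x,q \right)} = -1 - 6 = -7$)
$\left(\left(-7 + 3 \cdot 11\right) + 443\right) A{\left(3,7 \right)} = \left(\left(-7 + 3 \cdot 11\right) + 443\right) \left(-7\right) = \left(\left(-7 + 33\right) + 443\right) \left(-7\right) = \left(26 + 443\right) \left(-7\right) = 469 \left(-7\right) = -3283$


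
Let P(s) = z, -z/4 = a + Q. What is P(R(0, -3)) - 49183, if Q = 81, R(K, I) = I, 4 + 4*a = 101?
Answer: -49604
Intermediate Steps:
a = 97/4 (a = -1 + (1/4)*101 = -1 + 101/4 = 97/4 ≈ 24.250)
z = -421 (z = -4*(97/4 + 81) = -4*421/4 = -421)
P(s) = -421
P(R(0, -3)) - 49183 = -421 - 49183 = -49604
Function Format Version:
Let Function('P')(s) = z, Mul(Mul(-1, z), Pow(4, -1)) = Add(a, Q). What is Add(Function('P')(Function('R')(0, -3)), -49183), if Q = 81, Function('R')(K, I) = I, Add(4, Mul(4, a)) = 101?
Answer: -49604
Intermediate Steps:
a = Rational(97, 4) (a = Add(-1, Mul(Rational(1, 4), 101)) = Add(-1, Rational(101, 4)) = Rational(97, 4) ≈ 24.250)
z = -421 (z = Mul(-4, Add(Rational(97, 4), 81)) = Mul(-4, Rational(421, 4)) = -421)
Function('P')(s) = -421
Add(Function('P')(Function('R')(0, -3)), -49183) = Add(-421, -49183) = -49604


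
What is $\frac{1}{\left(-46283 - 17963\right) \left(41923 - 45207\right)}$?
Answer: $\frac{1}{210983864} \approx 4.7397 \cdot 10^{-9}$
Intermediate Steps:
$\frac{1}{\left(-46283 - 17963\right) \left(41923 - 45207\right)} = \frac{1}{\left(-64246\right) \left(-3284\right)} = \frac{1}{210983864}$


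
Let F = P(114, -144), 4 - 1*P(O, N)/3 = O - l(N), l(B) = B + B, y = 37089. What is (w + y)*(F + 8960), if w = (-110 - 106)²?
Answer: 650363670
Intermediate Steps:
l(B) = 2*B
w = 46656 (w = (-216)² = 46656)
P(O, N) = 12 - 3*O + 6*N (P(O, N) = 12 - 3*(O - 2*N) = 12 + (-3*O + 6*N) = 12 - 3*O + 6*N)
F = -1194 (F = 12 - 3*114 + 6*(-144) = 12 - 342 - 864 = -1194)
(w + y)*(F + 8960) = (46656 + 37089)*(-1194 + 8960) = 83745*7766 = 650363670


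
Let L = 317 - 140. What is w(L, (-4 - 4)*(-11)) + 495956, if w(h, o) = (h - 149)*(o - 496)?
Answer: 484532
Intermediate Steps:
L = 177
w(h, o) = (-496 + o)*(-149 + h) (w(h, o) = (-149 + h)*(-496 + o) = (-496 + o)*(-149 + h))
w(L, (-4 - 4)*(-11)) + 495956 = (73904 - 496*177 - 149*(-4 - 4)*(-11) + 177*((-4 - 4)*(-11))) + 495956 = (73904 - 87792 - (-1192)*(-11) + 177*(-8*(-11))) + 495956 = (73904 - 87792 - 149*88 + 177*88) + 495956 = (73904 - 87792 - 13112 + 15576) + 495956 = -11424 + 495956 = 484532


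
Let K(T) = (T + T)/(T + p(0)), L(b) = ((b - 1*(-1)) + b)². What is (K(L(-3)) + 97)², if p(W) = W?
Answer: 9801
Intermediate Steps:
L(b) = (1 + 2*b)² (L(b) = ((b + 1) + b)² = ((1 + b) + b)² = (1 + 2*b)²)
K(T) = 2 (K(T) = (T + T)/(T + 0) = (2*T)/T = 2)
(K(L(-3)) + 97)² = (2 + 97)² = 99² = 9801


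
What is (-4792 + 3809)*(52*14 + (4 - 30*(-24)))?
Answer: -1427316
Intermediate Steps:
(-4792 + 3809)*(52*14 + (4 - 30*(-24))) = -983*(728 + (4 + 720)) = -983*(728 + 724) = -983*1452 = -1427316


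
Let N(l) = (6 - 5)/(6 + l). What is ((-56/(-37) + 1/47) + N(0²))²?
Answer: 315169009/108868356 ≈ 2.8950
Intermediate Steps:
N(l) = 1/(6 + l)
((-56/(-37) + 1/47) + N(0²))² = ((-56/(-37) + 1/47) + 1/(6 + 0²))² = ((-56*(-1/37) + 1*(1/47)) + 1/(6 + 0))² = ((56/37 + 1/47) + 1/6)² = (2669/1739 + ⅙)² = (17753/10434)² = 315169009/108868356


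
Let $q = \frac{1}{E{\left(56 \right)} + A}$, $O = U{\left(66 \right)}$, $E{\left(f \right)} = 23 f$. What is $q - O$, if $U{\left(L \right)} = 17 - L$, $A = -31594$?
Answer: $\frac{1484993}{30306} \approx 49.0$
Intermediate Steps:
$O = -49$ ($O = 17 - 66 = -49$)
$q = - \frac{1}{30306}$ ($q = \frac{1}{23 \cdot 56 - 31594} = \frac{1}{1288 - 31594} = \frac{1}{-30306} = - \frac{1}{30306} \approx -3.2997 \cdot 10^{-5}$)
$q - O = - \frac{1}{30306} - -49 = - \frac{1}{30306} + 49 = \frac{1484993}{30306}$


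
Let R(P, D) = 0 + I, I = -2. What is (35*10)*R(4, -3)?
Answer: -700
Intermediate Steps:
R(P, D) = -2 (R(P, D) = 0 - 2 = -2)
(35*10)*R(4, -3) = (35*10)*(-2) = 350*(-2) = -700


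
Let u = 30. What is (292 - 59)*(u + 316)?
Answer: 80618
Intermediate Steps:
(292 - 59)*(u + 316) = (292 - 59)*(30 + 316) = 233*346 = 80618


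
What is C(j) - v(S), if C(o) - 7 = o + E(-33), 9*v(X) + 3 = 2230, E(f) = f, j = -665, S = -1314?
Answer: -8446/9 ≈ -938.44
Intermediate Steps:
v(X) = 2227/9 (v(X) = -⅓ + (⅑)*2230 = -⅓ + 2230/9 = 2227/9)
C(o) = -26 + o (C(o) = 7 + (o - 33) = 7 + (-33 + o) = -26 + o)
C(j) - v(S) = (-26 - 665) - 1*2227/9 = -691 - 2227/9 = -8446/9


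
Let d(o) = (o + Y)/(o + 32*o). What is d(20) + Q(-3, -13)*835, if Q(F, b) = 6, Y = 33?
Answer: 3306653/660 ≈ 5010.1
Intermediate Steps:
d(o) = (33 + o)/(33*o) (d(o) = (o + 33)/(o + 32*o) = (33 + o)/((33*o)) = (33 + o)*(1/(33*o)) = (33 + o)/(33*o))
d(20) + Q(-3, -13)*835 = (1/33)*(33 + 20)/20 + 6*835 = (1/33)*(1/20)*53 + 5010 = 53/660 + 5010 = 3306653/660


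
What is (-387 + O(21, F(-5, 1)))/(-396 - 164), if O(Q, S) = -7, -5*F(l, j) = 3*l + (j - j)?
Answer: 197/280 ≈ 0.70357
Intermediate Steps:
F(l, j) = -3*l/5 (F(l, j) = -(3*l + (j - j))/5 = -(3*l + 0)/5 = -3*l/5)
(-387 + O(21, F(-5, 1)))/(-396 - 164) = (-387 - 7)/(-396 - 164) = -394/(-560) = -394*(-1/560) = 197/280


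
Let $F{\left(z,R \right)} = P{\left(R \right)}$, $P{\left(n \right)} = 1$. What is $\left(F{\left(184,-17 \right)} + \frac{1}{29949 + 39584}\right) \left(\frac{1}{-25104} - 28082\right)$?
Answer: $- \frac{8169903460581}{290926072} \approx -28082.0$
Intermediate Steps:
$F{\left(z,R \right)} = 1$
$\left(F{\left(184,-17 \right)} + \frac{1}{29949 + 39584}\right) \left(\frac{1}{-25104} - 28082\right) = \left(1 + \frac{1}{29949 + 39584}\right) \left(\frac{1}{-25104} - 28082\right) = \left(1 + \frac{1}{69533}\right) \left(- \frac{1}{25104} - 28082\right) = \left(1 + \frac{1}{69533}\right) \left(- \frac{704970529}{25104}\right) = \frac{69534}{69533} \left(- \frac{704970529}{25104}\right) = - \frac{8169903460581}{290926072}$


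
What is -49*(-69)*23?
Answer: 77763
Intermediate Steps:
-49*(-69)*23 = 3381*23 = 77763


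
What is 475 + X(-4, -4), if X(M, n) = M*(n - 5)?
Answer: 511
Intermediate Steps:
X(M, n) = M*(-5 + n)
475 + X(-4, -4) = 475 - 4*(-5 - 4) = 475 - 4*(-9) = 475 + 36 = 511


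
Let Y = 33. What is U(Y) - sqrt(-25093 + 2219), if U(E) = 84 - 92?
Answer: -8 - I*sqrt(22874) ≈ -8.0 - 151.24*I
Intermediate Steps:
U(E) = -8
U(Y) - sqrt(-25093 + 2219) = -8 - sqrt(-25093 + 2219) = -8 - sqrt(-22874) = -8 - I*sqrt(22874)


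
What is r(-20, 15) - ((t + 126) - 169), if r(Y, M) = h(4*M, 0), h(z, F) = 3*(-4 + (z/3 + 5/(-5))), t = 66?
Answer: 22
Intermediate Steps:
h(z, F) = -15 + z (h(z, F) = 3*(-4 + (z*(⅓) + 5*(-⅕))) = 3*(-4 + (z/3 - 1)) = 3*(-4 + (-1 + z/3)) = 3*(-5 + z/3) = -15 + z)
r(Y, M) = -15 + 4*M
r(-20, 15) - ((t + 126) - 169) = (-15 + 4*15) - ((66 + 126) - 169) = (-15 + 60) - (192 - 169) = 45 - 1*23 = 45 - 23 = 22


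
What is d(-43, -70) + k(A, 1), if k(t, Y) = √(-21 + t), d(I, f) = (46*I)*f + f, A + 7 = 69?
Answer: 138390 + √41 ≈ 1.3840e+5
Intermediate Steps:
A = 62 (A = -7 + 69 = 62)
d(I, f) = f + 46*I*f (d(I, f) = 46*I*f + f = f + 46*I*f)
d(-43, -70) + k(A, 1) = -70*(1 + 46*(-43)) + √(-21 + 62) = -70*(1 - 1978) + √41 = -70*(-1977) + √41 = 138390 + √41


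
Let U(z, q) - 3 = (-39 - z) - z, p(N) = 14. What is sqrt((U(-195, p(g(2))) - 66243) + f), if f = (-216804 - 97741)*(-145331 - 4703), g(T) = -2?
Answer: sqrt(47192378641) ≈ 2.1724e+5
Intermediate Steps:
f = 47192444530 (f = -314545*(-150034) = 47192444530)
U(z, q) = -36 - 2*z (U(z, q) = 3 + ((-39 - z) - z) = 3 + (-39 - 2*z) = -36 - 2*z)
sqrt((U(-195, p(g(2))) - 66243) + f) = sqrt(((-36 - 2*(-195)) - 66243) + 47192444530) = sqrt(((-36 + 390) - 66243) + 47192444530) = sqrt((354 - 66243) + 47192444530) = sqrt(-65889 + 47192444530) = sqrt(47192378641)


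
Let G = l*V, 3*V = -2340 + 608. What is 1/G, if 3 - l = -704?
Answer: -3/1224524 ≈ -2.4499e-6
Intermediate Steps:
l = 707 (l = 3 - 1*(-704) = 3 + 704 = 707)
V = -1732/3 (V = (-2340 + 608)/3 = (⅓)*(-1732) = -1732/3 ≈ -577.33)
G = -1224524/3 (G = 707*(-1732/3) = -1224524/3 ≈ -4.0817e+5)
1/G = 1/(-1224524/3) = -3/1224524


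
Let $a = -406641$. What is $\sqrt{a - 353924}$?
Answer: $i \sqrt{760565} \approx 872.1 i$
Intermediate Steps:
$\sqrt{a - 353924} = \sqrt{-406641 - 353924} = \sqrt{-760565} = i \sqrt{760565}$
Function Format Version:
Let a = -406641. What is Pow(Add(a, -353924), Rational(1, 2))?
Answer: Mul(I, Pow(760565, Rational(1, 2))) ≈ Mul(872.10, I)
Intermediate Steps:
Pow(Add(a, -353924), Rational(1, 2)) = Pow(Add(-406641, -353924), Rational(1, 2)) = Pow(-760565, Rational(1, 2)) = Mul(I, Pow(760565, Rational(1, 2)))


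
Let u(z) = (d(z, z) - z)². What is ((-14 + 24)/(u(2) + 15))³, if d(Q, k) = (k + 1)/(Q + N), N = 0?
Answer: 64000/226981 ≈ 0.28196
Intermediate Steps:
d(Q, k) = (1 + k)/Q (d(Q, k) = (k + 1)/(Q + 0) = (1 + k)/Q)
u(z) = (-z + (1 + z)/z)² (u(z) = ((1 + z)/z - z)² = (-z + (1 + z)/z)²)
((-14 + 24)/(u(2) + 15))³ = ((-14 + 24)/((-1 + 2² - 1*2)²/2² + 15))³ = (10/((-1 + 4 - 2)²/4 + 15))³ = (10/((¼)*1² + 15))³ = (10/((¼)*1 + 15))³ = (10/(¼ + 15))³ = (10/(61/4))³ = (10*(4/61))³ = (40/61)³ = 64000/226981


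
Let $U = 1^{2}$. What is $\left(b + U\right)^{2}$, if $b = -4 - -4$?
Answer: $1$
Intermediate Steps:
$U = 1$
$b = 0$ ($b = -4 + 4 = 0$)
$\left(b + U\right)^{2} = \left(0 + 1\right)^{2} = 1^{2} = 1$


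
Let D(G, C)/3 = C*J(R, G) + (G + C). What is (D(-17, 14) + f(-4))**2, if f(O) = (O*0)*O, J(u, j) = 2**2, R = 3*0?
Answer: 25281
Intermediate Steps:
R = 0
J(u, j) = 4
D(G, C) = 3*G + 15*C (D(G, C) = 3*(C*4 + (G + C)) = 3*(4*C + (C + G)) = 3*(G + 5*C) = 3*G + 15*C)
f(O) = 0 (f(O) = 0*O = 0)
(D(-17, 14) + f(-4))**2 = ((3*(-17) + 15*14) + 0)**2 = ((-51 + 210) + 0)**2 = (159 + 0)**2 = 159**2 = 25281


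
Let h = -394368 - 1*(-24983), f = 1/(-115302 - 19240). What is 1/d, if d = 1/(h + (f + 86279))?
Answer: -38089647453/134542 ≈ -2.8311e+5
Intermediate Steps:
f = -1/134542 (f = 1/(-134542) = -1/134542 ≈ -7.4326e-6)
h = -369385 (h = -394368 + 24983 = -369385)
d = -134542/38089647453 (d = 1/(-369385 + (-1/134542 + 86279)) = 1/(-369385 + 11608149217/134542) = 1/(-38089647453/134542) = -134542/38089647453 ≈ -3.5322e-6)
1/d = 1/(-134542/38089647453) = -38089647453/134542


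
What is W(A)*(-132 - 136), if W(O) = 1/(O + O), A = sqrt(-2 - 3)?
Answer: 134*I*sqrt(5)/5 ≈ 59.927*I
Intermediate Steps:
A = I*sqrt(5) (A = sqrt(-5) = I*sqrt(5) ≈ 2.2361*I)
W(O) = 1/(2*O)
W(A)*(-132 - 136) = (1/(2*((I*sqrt(5)))))*(-132 - 136) = ((-I*sqrt(5)/5)/2)*(-268) = -I*sqrt(5)/10*(-268) = 134*I*sqrt(5)/5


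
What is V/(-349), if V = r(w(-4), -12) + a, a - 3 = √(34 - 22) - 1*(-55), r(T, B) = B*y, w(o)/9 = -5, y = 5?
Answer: 2/349 - 2*√3/349 ≈ -0.0041951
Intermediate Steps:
w(o) = -45 (w(o) = 9*(-5) = -45)
r(T, B) = 5*B (r(T, B) = B*5 = 5*B)
a = 58 + 2*√3 (a = 3 + (√(34 - 22) - 1*(-55)) = 3 + (√12 + 55) = 3 + (2*√3 + 55) = 3 + (55 + 2*√3) = 58 + 2*√3 ≈ 61.464)
V = -2 + 2*√3 (V = 5*(-12) + (58 + 2*√3) = -60 + (58 + 2*√3) = -2 + 2*√3 ≈ 1.4641)
V/(-349) = (-2 + 2*√3)/(-349) = -(-2 + 2*√3)/349 = 2/349 - 2*√3/349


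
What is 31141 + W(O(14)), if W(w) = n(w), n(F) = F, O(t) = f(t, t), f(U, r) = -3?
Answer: 31138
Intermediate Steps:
O(t) = -3
W(w) = w
31141 + W(O(14)) = 31141 - 3 = 31138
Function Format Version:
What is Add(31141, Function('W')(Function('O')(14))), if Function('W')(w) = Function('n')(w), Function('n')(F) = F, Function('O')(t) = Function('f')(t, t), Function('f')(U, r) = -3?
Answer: 31138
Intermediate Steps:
Function('O')(t) = -3
Function('W')(w) = w
Add(31141, Function('W')(Function('O')(14))) = Add(31141, -3) = 31138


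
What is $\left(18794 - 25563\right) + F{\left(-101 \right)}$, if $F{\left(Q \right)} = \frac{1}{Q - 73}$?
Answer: $- \frac{1177807}{174} \approx -6769.0$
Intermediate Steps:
$F{\left(Q \right)} = \frac{1}{-73 + Q}$
$\left(18794 - 25563\right) + F{\left(-101 \right)} = \left(18794 - 25563\right) + \frac{1}{-73 - 101} = -6769 + \frac{1}{-174} = -6769 - \frac{1}{174} = - \frac{1177807}{174}$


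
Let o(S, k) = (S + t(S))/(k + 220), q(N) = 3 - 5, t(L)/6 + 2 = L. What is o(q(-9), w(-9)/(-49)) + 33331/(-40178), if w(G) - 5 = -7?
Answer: -205280807/216599598 ≈ -0.94774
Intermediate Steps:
t(L) = -12 + 6*L
w(G) = -2 (w(G) = 5 - 7 = -2)
q(N) = -2
o(S, k) = (-12 + 7*S)/(220 + k) (o(S, k) = (S + (-12 + 6*S))/(k + 220) = (-12 + 7*S)/(220 + k))
o(q(-9), w(-9)/(-49)) + 33331/(-40178) = (-12 + 7*(-2))/(220 - 2/(-49)) + 33331/(-40178) = (-12 - 14)/(220 - 2*(-1/49)) + 33331*(-1/40178) = -26/(220 + 2/49) - 33331/40178 = -26/(10782/49) - 33331/40178 = (49/10782)*(-26) - 33331/40178 = -637/5391 - 33331/40178 = -205280807/216599598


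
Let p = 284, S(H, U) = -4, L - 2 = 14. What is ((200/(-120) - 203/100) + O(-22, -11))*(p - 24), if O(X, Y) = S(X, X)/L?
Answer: -15392/15 ≈ -1026.1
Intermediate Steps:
L = 16 (L = 2 + 14 = 16)
O(X, Y) = -1/4 (O(X, Y) = -4/16 = -4*1/16 = -1/4)
((200/(-120) - 203/100) + O(-22, -11))*(p - 24) = ((200/(-120) - 203/100) - 1/4)*(284 - 24) = ((200*(-1/120) - 203*1/100) - 1/4)*260 = ((-5/3 - 203/100) - 1/4)*260 = (-1109/300 - 1/4)*260 = -296/75*260 = -15392/15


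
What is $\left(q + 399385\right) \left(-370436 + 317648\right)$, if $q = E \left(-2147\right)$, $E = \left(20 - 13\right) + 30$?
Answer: $-16889309448$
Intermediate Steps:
$E = 37$ ($E = 7 + 30 = 37$)
$q = -79439$ ($q = 37 \left(-2147\right) = -79439$)
$\left(q + 399385\right) \left(-370436 + 317648\right) = \left(-79439 + 399385\right) \left(-370436 + 317648\right) = 319946 \left(-52788\right) = -16889309448$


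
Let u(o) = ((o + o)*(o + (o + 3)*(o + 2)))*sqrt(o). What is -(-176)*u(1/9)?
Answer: 190432/2187 ≈ 87.074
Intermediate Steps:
u(o) = 2*o**(3/2)*(o + (2 + o)*(3 + o)) (u(o) = ((2*o)*(o + (3 + o)*(2 + o)))*sqrt(o) = ((2*o)*(o + (2 + o)*(3 + o)))*sqrt(o) = (2*o*(o + (2 + o)*(3 + o)))*sqrt(o) = 2*o**(3/2)*(o + (2 + o)*(3 + o)))
-(-176)*u(1/9) = -(-176)*2*(1/9)**(3/2)*(6 + (1/9)**2 + 6/9) = -(-176)*2*(1/9)**(3/2)*(6 + (1/9)**2 + 6*(1/9)) = -(-176)*2*(1/27)*(6 + 1/81 + 2/3) = -(-176)*2*(1/27)*(541/81) = -(-176)*1082/2187 = -176*(-1082/2187) = 190432/2187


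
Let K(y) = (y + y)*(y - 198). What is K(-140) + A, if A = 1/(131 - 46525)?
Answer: 4390728159/46394 ≈ 94640.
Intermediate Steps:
K(y) = 2*y*(-198 + y) (K(y) = (2*y)*(-198 + y) = 2*y*(-198 + y))
A = -1/46394 (A = 1/(-46394) = -1/46394 ≈ -2.1555e-5)
K(-140) + A = 2*(-140)*(-198 - 140) - 1/46394 = 2*(-140)*(-338) - 1/46394 = 94640 - 1/46394 = 4390728159/46394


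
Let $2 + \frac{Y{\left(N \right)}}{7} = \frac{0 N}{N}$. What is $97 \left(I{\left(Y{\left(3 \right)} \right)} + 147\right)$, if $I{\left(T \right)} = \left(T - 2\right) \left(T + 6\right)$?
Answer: $26675$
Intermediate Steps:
$Y{\left(N \right)} = -14$ ($Y{\left(N \right)} = -14 + 7 \frac{0 N}{N} = -14 + 7 \frac{0}{N} = -14 + 7 \cdot 0 = -14 + 0 = -14$)
$I{\left(T \right)} = \left(-2 + T\right) \left(6 + T\right)$
$97 \left(I{\left(Y{\left(3 \right)} \right)} + 147\right) = 97 \left(\left(-12 + \left(-14\right)^{2} + 4 \left(-14\right)\right) + 147\right) = 97 \left(\left(-12 + 196 - 56\right) + 147\right) = 97 \left(128 + 147\right) = 97 \cdot 275 = 26675$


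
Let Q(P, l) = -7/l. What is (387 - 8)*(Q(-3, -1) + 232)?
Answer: 90581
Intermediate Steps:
(387 - 8)*(Q(-3, -1) + 232) = (387 - 8)*(-7/(-1) + 232) = 379*(-7*(-1) + 232) = 379*(7 + 232) = 379*239 = 90581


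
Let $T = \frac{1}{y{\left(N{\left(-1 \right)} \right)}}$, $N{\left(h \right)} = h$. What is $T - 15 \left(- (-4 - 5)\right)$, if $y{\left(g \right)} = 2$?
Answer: $- \frac{269}{2} \approx -134.5$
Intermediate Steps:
$T = \frac{1}{2} \approx 0.5$
$T - 15 \left(- (-4 - 5)\right) = \frac{1}{2} - 15 \left(- (-4 - 5)\right) = \frac{1}{2} - 15 \left(\left(-1\right) \left(-9\right)\right) = \frac{1}{2} - 135 = - \frac{269}{2}$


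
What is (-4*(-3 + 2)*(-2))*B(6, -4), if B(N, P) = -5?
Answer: 40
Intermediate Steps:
(-4*(-3 + 2)*(-2))*B(6, -4) = (-4*(-3 + 2)*(-2))*(-5) = (-4*(-1)*(-2))*(-5) = (4*(-2))*(-5) = -8*(-5) = 40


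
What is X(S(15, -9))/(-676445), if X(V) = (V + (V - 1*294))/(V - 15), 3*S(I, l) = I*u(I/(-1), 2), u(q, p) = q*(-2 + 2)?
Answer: -2/69025 ≈ -2.8975e-5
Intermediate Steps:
u(q, p) = 0 (u(q, p) = q*0 = 0)
S(I, l) = 0 (S(I, l) = (I*0)/3 = (⅓)*0 = 0)
X(V) = (-294 + 2*V)/(-15 + V) (X(V) = (V + (V - 294))/(-15 + V) = (V + (-294 + V))/(-15 + V) = (-294 + 2*V)/(-15 + V))
X(S(15, -9))/(-676445) = (2*(-147 + 0)/(-15 + 0))/(-676445) = (2*(-147)/(-15))*(-1/676445) = (2*(-1/15)*(-147))*(-1/676445) = (98/5)*(-1/676445) = -2/69025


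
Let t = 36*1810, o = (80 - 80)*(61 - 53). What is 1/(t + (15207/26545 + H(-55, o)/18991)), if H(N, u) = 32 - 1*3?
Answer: 504116095/32848494316142 ≈ 1.5347e-5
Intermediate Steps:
o = 0 (o = 0*8 = 0)
H(N, u) = 29 (H(N, u) = 32 - 3 = 29)
t = 65160
1/(t + (15207/26545 + H(-55, o)/18991)) = 1/(65160 + (15207/26545 + 29/18991)) = 1/(65160 + 289565942/504116095) = 1/(32848494316142/504116095) = 504116095/32848494316142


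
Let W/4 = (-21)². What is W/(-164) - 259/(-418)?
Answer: -173719/17138 ≈ -10.136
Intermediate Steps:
W = 1764 (W = 4*(-21)² = 4*441 = 1764)
W/(-164) - 259/(-418) = 1764/(-164) - 259/(-418) = 1764*(-1/164) - 259*(-1/418) = -441/41 + 259/418 = -173719/17138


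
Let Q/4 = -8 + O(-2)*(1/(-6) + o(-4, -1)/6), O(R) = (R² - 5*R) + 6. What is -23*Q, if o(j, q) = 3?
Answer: 368/3 ≈ 122.67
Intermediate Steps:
O(R) = 6 + R² - 5*R
Q = -16/3 (Q = 4*(-8 + (6 + (-2)² - 5*(-2))*(1/(-6) + 3/6)) = 4*(-8 + (6 + 4 + 10)*(1*(-⅙) + 3*(⅙))) = 4*(-8 + 20*(-⅙ + ½)) = 4*(-8 + 20*(⅓)) = 4*(-8 + 20/3) = 4*(-4/3) = -16/3 ≈ -5.3333)
-23*Q = -23*(-16/3) = 368/3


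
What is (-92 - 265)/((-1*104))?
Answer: 357/104 ≈ 3.4327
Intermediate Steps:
(-92 - 265)/((-1*104)) = -357/(-104) = -357*(-1/104) = 357/104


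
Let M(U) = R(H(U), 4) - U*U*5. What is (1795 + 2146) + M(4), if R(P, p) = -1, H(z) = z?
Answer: 3860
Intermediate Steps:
M(U) = -1 - 5*U**2 (M(U) = -1 - U*U*5 = -1 - U**2*5 = -1 - 5*U**2)
(1795 + 2146) + M(4) = (1795 + 2146) + (-1 - 5*4**2) = 3941 + (-1 - 5*16) = 3941 + (-1 - 80) = 3941 - 81 = 3860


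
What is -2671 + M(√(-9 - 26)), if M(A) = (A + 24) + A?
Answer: -2647 + 2*I*√35 ≈ -2647.0 + 11.832*I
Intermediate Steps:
M(A) = 24 + 2*A (M(A) = (24 + A) + A = 24 + 2*A)
-2671 + M(√(-9 - 26)) = -2671 + (24 + 2*√(-9 - 26)) = -2671 + (24 + 2*√(-35)) = -2671 + (24 + 2*(I*√35)) = -2671 + (24 + 2*I*√35) = -2647 + 2*I*√35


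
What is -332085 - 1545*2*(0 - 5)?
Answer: -316635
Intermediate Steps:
-332085 - 1545*2*(0 - 5) = -332085 - 1545*2*(-5) = -332085 - 1545*(-10) = -332085 - 1*(-15450) = -332085 + 15450 = -316635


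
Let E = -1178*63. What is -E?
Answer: 74214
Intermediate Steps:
E = -74214
-E = -1*(-74214) = 74214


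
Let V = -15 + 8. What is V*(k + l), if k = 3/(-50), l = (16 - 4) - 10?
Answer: -679/50 ≈ -13.580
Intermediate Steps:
V = -7
l = 2 (l = 12 - 10 = 2)
k = -3/50 (k = 3*(-1/50) = -3/50 ≈ -0.060000)
V*(k + l) = -7*(-3/50 + 2) = -7*97/50 = -679/50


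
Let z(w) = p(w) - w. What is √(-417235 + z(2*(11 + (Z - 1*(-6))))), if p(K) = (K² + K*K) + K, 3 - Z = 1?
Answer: I*√414347 ≈ 643.7*I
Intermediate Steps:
Z = 2 (Z = 3 - 1*1 = 3 - 1 = 2)
p(K) = K + 2*K² (p(K) = (K² + K²) + K = 2*K² + K = K + 2*K²)
z(w) = -w + w*(1 + 2*w) (z(w) = w*(1 + 2*w) - w = -w + w*(1 + 2*w))
√(-417235 + z(2*(11 + (Z - 1*(-6))))) = √(-417235 + 2*(2*(11 + (2 - 1*(-6))))²) = √(-417235 + 2*(2*(11 + (2 + 6)))²) = √(-417235 + 2*(2*(11 + 8))²) = √(-417235 + 2*(2*19)²) = √(-417235 + 2*38²) = √(-417235 + 2*1444) = √(-417235 + 2888) = √(-414347) = I*√414347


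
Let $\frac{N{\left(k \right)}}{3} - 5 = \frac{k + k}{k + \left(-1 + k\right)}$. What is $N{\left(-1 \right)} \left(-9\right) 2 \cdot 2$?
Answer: $-612$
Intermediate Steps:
$N{\left(k \right)} = 15 + \frac{6 k}{-1 + 2 k}$ ($N{\left(k \right)} = 15 + 3 \frac{k + k}{k + \left(-1 + k\right)} = 15 + 3 \frac{2 k}{-1 + 2 k} = 15 + \frac{6 k}{-1 + 2 k}$)
$N{\left(-1 \right)} \left(-9\right) 2 \cdot 2 = \frac{3 \left(-5 + 12 \left(-1\right)\right)}{-1 + 2 \left(-1\right)} \left(-9\right) 2 \cdot 2 = \frac{3 \left(-5 - 12\right)}{-1 - 2} \left(-9\right) 4 = 3 \frac{1}{-3} \left(-17\right) \left(-9\right) 4 = 3 \left(- \frac{1}{3}\right) \left(-17\right) \left(-9\right) 4 = 17 \left(-9\right) 4 = \left(-153\right) 4 = -612$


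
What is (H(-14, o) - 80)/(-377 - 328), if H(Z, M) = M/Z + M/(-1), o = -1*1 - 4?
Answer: 209/1974 ≈ 0.10588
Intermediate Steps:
o = -5 (o = -1 - 4 = -5)
H(Z, M) = -M + M/Z (H(Z, M) = M/Z + M*(-1) = M/Z - M = -M + M/Z)
(H(-14, o) - 80)/(-377 - 328) = ((-1*(-5) - 5/(-14)) - 80)/(-377 - 328) = ((5 - 5*(-1/14)) - 80)/(-705) = -((5 + 5/14) - 80)/705 = -(75/14 - 80)/705 = -1/705*(-1045/14) = 209/1974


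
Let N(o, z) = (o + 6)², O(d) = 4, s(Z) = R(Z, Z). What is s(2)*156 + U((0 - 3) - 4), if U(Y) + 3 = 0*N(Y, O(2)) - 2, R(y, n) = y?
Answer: 307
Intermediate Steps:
s(Z) = Z
N(o, z) = (6 + o)²
U(Y) = -5 (U(Y) = -3 + (0*(6 + Y)² - 2) = -3 + (0 - 2) = -3 - 2 = -5)
s(2)*156 + U((0 - 3) - 4) = 2*156 - 5 = 312 - 5 = 307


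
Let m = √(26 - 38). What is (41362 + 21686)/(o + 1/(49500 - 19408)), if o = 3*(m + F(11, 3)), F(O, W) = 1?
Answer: 171277173035232/105947010841 - 342550551589632*I*√3/105947010841 ≈ 1616.6 - 5600.1*I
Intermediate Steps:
m = 2*I*√3 (m = √(-12) = 2*I*√3 ≈ 3.4641*I)
o = 3 + 6*I*√3 (o = 3*(2*I*√3 + 1) = 3*(1 + 2*I*√3) = 3 + 6*I*√3 ≈ 3.0 + 10.392*I)
(41362 + 21686)/(o + 1/(49500 - 19408)) = (41362 + 21686)/((3 + 6*I*√3) + 1/(49500 - 19408)) = 63048/((3 + 6*I*√3) + 1/30092) = 63048/(90277/30092 + 6*I*√3)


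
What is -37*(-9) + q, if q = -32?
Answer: 301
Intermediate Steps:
-37*(-9) + q = -37*(-9) - 32 = 333 - 32 = 301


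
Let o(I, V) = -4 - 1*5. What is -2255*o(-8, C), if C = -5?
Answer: 20295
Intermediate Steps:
o(I, V) = -9 (o(I, V) = -4 - 5 = -9)
-2255*o(-8, C) = -2255*(-9) = 20295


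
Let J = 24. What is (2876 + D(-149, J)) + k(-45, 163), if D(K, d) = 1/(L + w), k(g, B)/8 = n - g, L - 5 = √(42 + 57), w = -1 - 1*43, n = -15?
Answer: 1476971/474 - √11/474 ≈ 3116.0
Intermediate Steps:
w = -44 (w = -1 - 43 = -44)
L = 5 + 3*√11 (L = 5 + √(42 + 57) = 5 + √99 = 5 + 3*√11 ≈ 14.950)
k(g, B) = -120 - 8*g (k(g, B) = 8*(-15 - g) = -120 - 8*g)
D(K, d) = 1/(-39 + 3*√11) (D(K, d) = 1/((5 + 3*√11) - 44) = 1/(-39 + 3*√11))
(2876 + D(-149, J)) + k(-45, 163) = (2876 + (-13/474 - √11/474)) + (-120 - 8*(-45)) = (1363211/474 - √11/474) + (-120 + 360) = (1363211/474 - √11/474) + 240 = 1476971/474 - √11/474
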